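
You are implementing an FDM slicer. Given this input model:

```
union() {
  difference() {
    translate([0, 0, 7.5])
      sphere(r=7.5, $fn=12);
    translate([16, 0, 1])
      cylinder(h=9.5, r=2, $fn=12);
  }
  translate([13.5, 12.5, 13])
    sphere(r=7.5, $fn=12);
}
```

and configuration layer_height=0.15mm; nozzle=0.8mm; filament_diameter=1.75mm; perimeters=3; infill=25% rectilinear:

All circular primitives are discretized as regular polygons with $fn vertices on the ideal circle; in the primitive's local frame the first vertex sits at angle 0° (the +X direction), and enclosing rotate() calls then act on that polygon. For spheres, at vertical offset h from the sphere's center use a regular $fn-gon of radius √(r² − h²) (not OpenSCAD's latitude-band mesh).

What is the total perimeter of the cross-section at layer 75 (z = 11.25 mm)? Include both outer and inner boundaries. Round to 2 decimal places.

At z = 11.25 mm: the sphere: section is a regular 12-gon, circumradius = √(r²−h²) = √(7.5²−3.75²) = 6.495 (perimeter = 2·12·6.495·sin(180°/12) = 40.35 mm); the cylinder at (16, 0) is absent (z outside [1, 10.5]); Subtracting the remaining from the first: none of the subtracted shapes is present at this height, so the r=7.5 sphere is unchanged — boundary = 40.35 mm; the r=7.5 sphere at (13.5, 12.5) contributes a regular 12-gon of circumradius √(7.5²−1.75²) = 7.293 (perimeter = 2·12·7.293·sin(180°/12) = 45.30 mm); Taking the union: the 2 present regions are separate (no shared area or edge), so areas and boundary lengths simply add and each stays a separate island — boundary = 85.65 mm. Overall, the cross-section has 2 separate islands. Total boundary length (outer) = 85.65 mm.

85.65 mm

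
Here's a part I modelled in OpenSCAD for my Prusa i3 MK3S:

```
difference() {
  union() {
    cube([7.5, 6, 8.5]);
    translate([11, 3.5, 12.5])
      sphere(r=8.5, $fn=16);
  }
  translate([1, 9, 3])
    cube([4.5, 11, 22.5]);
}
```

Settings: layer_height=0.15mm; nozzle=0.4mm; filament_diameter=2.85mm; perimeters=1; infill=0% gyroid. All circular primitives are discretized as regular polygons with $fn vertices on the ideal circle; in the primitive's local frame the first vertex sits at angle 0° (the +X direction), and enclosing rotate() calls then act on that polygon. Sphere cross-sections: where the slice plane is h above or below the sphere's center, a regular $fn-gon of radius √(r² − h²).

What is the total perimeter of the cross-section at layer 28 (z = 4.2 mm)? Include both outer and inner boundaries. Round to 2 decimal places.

38.44 mm

At z = 4.2 mm: the 7.5×6 cube contributes its full rectangle (perimeter 27.00 mm); the r=8.5 sphere at (11, 3.5) contributes a regular 16-gon of circumradius √(8.5²−8.3²) = 1.833 (perimeter = 2·16·1.833·sin(180°/16) = 11.44 mm); Merging all regions: the 2 present regions are separate (no shared area or edge), so areas and boundary lengths simply add and each stays a separate island — boundary = 38.44 mm; the cube at (1, 9) (footprint 4.5×11) is included at this height (perimeter 31.00 mm); Subtracting the remaining from the first: starting from that combined region, the 4.5×11 cube at (1, 9) misses the remaining region (no effect) — boundary = 38.44 mm. Overall, the cross-section has 2 separate islands. Total boundary length (outer) = 38.44 mm.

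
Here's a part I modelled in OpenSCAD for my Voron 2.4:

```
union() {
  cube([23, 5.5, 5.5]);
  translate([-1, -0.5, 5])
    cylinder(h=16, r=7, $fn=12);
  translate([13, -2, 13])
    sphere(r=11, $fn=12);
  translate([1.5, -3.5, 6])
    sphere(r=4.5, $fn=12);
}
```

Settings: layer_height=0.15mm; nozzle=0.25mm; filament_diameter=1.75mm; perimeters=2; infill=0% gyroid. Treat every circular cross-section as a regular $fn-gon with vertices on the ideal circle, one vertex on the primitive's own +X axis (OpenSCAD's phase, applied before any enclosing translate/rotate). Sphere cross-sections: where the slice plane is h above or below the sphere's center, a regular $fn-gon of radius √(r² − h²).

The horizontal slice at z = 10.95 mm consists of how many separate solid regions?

1

At z = 10.95 mm: the cube does not reach this height (z outside [0, 5.5]); the cylinder at (-1, -0.5): section is a regular 12-gon, circumradius r=7; the r=11 sphere at (13, -2) contributes a regular 12-gon of circumradius √(11²−2.05²) = 10.807; the sphere at (1.5, -3.5) is not intersected at this z (|z−center|=4.950 > r=4.5); Combining (union): the regions partially overlap (shared area 22.40 mm²), so overlapping operands fuse into one piece — 1 connected region. The result has 1 disconnected region.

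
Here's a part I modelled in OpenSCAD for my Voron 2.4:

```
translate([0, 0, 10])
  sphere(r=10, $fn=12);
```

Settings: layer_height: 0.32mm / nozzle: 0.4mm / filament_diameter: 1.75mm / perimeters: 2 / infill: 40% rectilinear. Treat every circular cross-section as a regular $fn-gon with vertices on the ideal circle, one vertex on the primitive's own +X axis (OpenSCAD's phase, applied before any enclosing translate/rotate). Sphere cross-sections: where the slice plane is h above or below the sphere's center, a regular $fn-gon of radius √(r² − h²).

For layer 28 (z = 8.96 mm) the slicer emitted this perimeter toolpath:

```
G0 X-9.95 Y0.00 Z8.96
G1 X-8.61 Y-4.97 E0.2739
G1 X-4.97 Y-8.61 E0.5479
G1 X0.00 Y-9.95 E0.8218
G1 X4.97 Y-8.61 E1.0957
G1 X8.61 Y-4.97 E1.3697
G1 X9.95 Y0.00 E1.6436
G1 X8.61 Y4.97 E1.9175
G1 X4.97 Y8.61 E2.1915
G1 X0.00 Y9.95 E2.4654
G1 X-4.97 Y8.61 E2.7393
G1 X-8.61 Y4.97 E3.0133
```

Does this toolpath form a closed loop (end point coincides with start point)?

no

Start point (G0): (-9.95, 0.00). End point (last G1): the path does not return to the start — open.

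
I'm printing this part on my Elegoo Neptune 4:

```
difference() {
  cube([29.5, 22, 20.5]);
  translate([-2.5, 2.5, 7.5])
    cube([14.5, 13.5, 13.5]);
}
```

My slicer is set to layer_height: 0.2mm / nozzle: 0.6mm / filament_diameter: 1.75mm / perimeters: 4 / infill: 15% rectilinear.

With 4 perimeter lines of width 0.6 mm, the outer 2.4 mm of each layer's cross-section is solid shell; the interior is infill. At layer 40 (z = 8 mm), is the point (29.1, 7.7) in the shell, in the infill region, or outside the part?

shell

At z = 8 mm: the 29.5×22 cube contributes its full rectangle; the 14.5×13.5 cube at (-2.5, 2.5) contributes its full rectangle; After the difference (first − rest): starting from the 29.5×22 cube, the 14.5×13.5 cube at (-2.5, 2.5) partially overlaps it — only the 162.00 mm² overlap (of its 195.75 mm²) is removed, clipping the outline — 1 connected region. Overall, the cross-section is a single solid region. The nearest boundary edge runs (29.50, 22.00)→(29.50, 0.00); distance from the point to it = 0.40 mm. The point is inside the cross-section, 0.40 mm from the nearest boundary — within the 2.4 mm shell band (4 × 0.6).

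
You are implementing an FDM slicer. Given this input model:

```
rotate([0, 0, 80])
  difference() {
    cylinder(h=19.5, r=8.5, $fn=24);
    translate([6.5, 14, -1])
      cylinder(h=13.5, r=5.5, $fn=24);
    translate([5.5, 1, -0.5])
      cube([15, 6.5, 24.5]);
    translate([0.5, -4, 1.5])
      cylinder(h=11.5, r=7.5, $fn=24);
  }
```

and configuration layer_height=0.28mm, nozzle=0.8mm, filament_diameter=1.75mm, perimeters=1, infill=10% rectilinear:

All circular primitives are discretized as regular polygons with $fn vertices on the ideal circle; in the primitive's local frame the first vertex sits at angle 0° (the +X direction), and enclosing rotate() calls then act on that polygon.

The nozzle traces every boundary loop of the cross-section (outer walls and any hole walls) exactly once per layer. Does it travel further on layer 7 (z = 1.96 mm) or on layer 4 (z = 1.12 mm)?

Layer 7 (z = 1.96): the r=8.5 cylinder gives a regular 24-gon of circumradius 8.5 (constant along its height) (perimeter = 2·24·8.500·sin(180°/24) = 53.25 mm); the cylinder at (6.5, 14): section is a regular 24-gon, circumradius r=5.5 (perimeter = 2·24·5.500·sin(180°/24) = 34.46 mm); the 15×6.5 cube at (5.5, 1) contributes its full rectangle (perimeter 43.00 mm); the r=7.5 cylinder at (0.5, -4) contributes a regular 24-gon of circumradius 7.5 (perimeter = 2·24·7.500·sin(180°/24) = 46.99 mm); Subtracting the remaining from the first: starting from the r=8.5 cylinder, the r=5.5 cylinder at (6.5, 14) misses the remaining region (no effect); the 15×6.5 cube at (5.5, 1) partially overlaps it — only the 10.22 mm² overlap (of its 97.50 mm²) is removed, clipping the outline; the r=7.5 cylinder at (0.5, -4) partially overlaps it — only the 133.92 mm² overlap (of its 174.70 mm²) is removed, clipping the outline — boundary = 58.48 mm; (whole slice rotated 80° about Z — lengths, areas and connectivity unchanged). So its perimeter = 58.48 mm. Layer 4 (z = 1.12): the cylinder: section is a regular 24-gon, circumradius r=8.5 (perimeter = 2·24·8.500·sin(180°/24) = 53.25 mm); the r=5.5 cylinder at (6.5, 14) gives a regular 24-gon of circumradius 5.5 (constant along its height) (perimeter = 2·24·5.500·sin(180°/24) = 34.46 mm); the 15×6.5 cube at (5.5, 1) contributes its full rectangle (perimeter 43.00 mm); the cylinder at (0.5, -4) does not reach this height (z outside [1.5, 13]); After the difference (first − rest): starting from the r=8.5 cylinder, the r=5.5 cylinder at (6.5, 14) misses the remaining region (no effect); the 15×6.5 cube at (5.5, 1) partially overlaps it — only the 10.22 mm² overlap (of its 97.50 mm²) is removed, clipping the outline — boundary = 55.23 mm; (rotated 80° about Z; rotation is an isometry so areas/perimeters/island counts are preserved). So its perimeter = 55.23 mm. Layer 7 is larger (58.48 vs 55.23 mm).

layer 7 (z = 1.96 mm)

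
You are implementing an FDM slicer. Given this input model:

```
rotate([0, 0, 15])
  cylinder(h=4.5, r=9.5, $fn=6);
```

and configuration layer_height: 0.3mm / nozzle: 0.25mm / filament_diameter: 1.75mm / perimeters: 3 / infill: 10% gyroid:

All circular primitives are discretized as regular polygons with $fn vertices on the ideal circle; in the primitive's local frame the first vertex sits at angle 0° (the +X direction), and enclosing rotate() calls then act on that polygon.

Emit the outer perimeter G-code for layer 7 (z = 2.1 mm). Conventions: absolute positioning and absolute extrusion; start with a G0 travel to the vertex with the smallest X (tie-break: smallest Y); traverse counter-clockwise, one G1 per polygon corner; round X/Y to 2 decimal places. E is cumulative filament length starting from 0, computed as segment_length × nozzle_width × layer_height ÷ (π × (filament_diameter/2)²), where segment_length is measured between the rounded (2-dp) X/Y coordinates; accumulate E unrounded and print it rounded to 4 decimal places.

G0 X-9.18 Y-2.46 Z2.10
G1 X-2.46 Y-9.18 E0.2963
G1 X6.72 Y-6.72 E0.5927
G1 X9.18 Y2.46 E0.8890
G1 X2.46 Y9.18 E1.1854
G1 X-6.72 Y6.72 E1.4817
G1 X-9.18 Y-2.46 E1.7780

At z = 2.1 mm: the r=9.5 cylinder contributes a regular 6-gon of circumradius 9.5; (rotated 15° about Z; rotation is an isometry so areas/perimeters/island counts are preserved). The outline is a single polygon with 6 vertices. Extrusion per mm of travel: 0.25 × 0.3 / (π × 0.875²) = 0.031181. Accumulating E over each segment gives final E = 1.7780.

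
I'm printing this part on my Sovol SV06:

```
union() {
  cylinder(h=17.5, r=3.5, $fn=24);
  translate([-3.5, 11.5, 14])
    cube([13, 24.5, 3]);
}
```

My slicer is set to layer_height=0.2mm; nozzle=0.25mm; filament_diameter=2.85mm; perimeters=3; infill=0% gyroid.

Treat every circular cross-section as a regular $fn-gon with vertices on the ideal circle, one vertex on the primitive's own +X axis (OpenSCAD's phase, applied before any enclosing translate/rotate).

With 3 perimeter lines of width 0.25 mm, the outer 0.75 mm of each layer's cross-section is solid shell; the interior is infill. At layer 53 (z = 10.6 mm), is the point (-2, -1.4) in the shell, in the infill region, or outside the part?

infill

At z = 10.6 mm: the cylinder: section is a regular 24-gon, circumradius r=3.5; the cube at (-3.5, 11.5) does not reach this height (z outside [14, 17]); Merging all regions: only the r=3.5 cylinder is present, so the union is just that shape — 1 connected region. Overall, the cross-section is a single solid region. The nearest boundary edge runs (-3.03, -1.75)→(-2.47, -2.47); distance from the point to it = 1.03 mm. The point is inside the cross-section and 1.03 mm from the nearest boundary — more than the 0.75 mm shell width (3 × 0.25), so it's in the infill interior.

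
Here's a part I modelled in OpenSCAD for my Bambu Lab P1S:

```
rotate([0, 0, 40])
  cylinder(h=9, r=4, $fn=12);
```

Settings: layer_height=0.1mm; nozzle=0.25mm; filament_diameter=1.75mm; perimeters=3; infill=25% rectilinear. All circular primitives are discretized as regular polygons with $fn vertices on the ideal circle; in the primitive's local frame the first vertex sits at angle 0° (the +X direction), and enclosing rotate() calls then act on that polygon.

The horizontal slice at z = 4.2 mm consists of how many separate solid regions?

1

At z = 4.2 mm: the r=4 cylinder contributes a regular 12-gon of circumradius 4; (whole slice rotated 40° about Z — lengths, areas and connectivity unchanged). The result has 1 disconnected region.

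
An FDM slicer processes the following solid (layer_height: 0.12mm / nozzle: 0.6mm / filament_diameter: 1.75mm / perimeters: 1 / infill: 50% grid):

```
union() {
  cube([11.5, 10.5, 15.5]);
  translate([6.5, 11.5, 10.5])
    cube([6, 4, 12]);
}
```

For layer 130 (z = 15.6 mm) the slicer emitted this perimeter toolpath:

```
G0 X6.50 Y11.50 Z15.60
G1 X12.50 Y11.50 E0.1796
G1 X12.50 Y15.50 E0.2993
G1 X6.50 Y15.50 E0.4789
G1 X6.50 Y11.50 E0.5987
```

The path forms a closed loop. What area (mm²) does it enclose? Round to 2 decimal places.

Apply the shoelace formula to the sequence of (X, Y) vertices; enclosed area = 24.00 mm².

24.00 mm²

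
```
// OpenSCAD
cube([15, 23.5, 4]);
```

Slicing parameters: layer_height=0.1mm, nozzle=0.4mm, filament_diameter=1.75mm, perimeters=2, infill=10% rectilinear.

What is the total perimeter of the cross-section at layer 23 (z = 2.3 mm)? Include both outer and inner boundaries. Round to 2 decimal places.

77.00 mm

At z = 2.3 mm: the cube is present — its section is the full 15×23.5 rectangle (perimeter 77.00 mm). Overall, the cross-section is a single solid region. Total boundary length (outer) = 77.00 mm.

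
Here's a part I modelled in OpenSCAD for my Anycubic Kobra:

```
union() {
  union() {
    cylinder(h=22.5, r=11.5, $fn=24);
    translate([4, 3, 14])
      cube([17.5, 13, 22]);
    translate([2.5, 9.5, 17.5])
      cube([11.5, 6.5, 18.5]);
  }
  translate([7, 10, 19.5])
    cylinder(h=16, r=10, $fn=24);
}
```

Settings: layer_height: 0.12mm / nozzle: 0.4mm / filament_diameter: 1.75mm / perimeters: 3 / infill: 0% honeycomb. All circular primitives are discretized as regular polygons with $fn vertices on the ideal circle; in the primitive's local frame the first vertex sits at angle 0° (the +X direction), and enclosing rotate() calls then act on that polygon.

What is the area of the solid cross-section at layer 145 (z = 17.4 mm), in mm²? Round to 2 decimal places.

602.27 mm²

At z = 17.4 mm: the r=11.5 cylinder contributes a regular 24-gon of circumradius 11.5 (area = (24/2)·11.500²·sin(360°/24) = 410.75 mm²); the cube at (4, 3) is present — its section is the full 17.5×13 rectangle (area 227.50 mm²); the cube at (2.5, 9.5) is not intersected at this z (z outside [17.5, 36]); Merging all regions: the regions partially overlap — summed areas 638.25 mm² minus the doubly-counted overlap 35.98 mm² gives 602.27 mm² — area = 602.27 mm²; the cylinder at (7, 10) is not intersected at this z (z outside [19.5, 35.5]); Merging all regions: only that combined region is present, so the union is just that shape — area = 602.27 mm². Overall, the cross-section is a single solid region. Net area = 602.27 mm².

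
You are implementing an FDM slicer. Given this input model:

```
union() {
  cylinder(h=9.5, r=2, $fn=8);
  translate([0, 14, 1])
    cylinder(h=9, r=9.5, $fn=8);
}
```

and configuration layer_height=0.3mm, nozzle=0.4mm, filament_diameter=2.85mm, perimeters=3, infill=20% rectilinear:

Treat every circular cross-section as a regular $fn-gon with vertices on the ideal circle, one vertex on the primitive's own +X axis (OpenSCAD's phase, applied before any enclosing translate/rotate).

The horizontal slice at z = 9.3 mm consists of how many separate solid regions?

2

At z = 9.3 mm: the r=2 cylinder gives a regular 8-gon of circumradius 2 (constant along its height); the r=9.5 cylinder at (0, 14) contributes a regular 8-gon of circumradius 9.5; Taking the union: the 2 present regions are separate (no shared area or edge), so areas and boundary lengths simply add and each stays a separate island — 2 connected regions. The result has 2 disconnected regions.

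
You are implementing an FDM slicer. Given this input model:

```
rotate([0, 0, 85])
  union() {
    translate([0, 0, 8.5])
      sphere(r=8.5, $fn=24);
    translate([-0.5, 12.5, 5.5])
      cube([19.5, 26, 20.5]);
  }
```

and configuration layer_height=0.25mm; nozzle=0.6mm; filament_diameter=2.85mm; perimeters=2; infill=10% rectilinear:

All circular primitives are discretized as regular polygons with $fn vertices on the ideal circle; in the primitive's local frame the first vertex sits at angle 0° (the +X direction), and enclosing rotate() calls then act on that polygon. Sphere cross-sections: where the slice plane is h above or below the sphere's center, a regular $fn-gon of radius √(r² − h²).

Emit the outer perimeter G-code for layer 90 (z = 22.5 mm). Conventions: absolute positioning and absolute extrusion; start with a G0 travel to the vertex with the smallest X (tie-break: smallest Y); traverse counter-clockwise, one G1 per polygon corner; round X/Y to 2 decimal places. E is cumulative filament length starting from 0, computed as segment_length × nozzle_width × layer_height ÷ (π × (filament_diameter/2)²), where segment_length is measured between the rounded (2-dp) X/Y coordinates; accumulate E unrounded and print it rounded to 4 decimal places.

G0 X-38.40 Y2.86 Z22.50
G1 X-12.50 Y0.59 E0.6113
G1 X-10.80 Y20.02 E1.0699
G1 X-36.70 Y22.28 E1.6812
G1 X-38.40 Y2.86 E2.1396

At z = 22.5 mm: the sphere is not intersected at this z (|z−center|=14.000 > r=8.5); the 19.5×26 cube at (-0.5, 12.5) contributes its full rectangle; Taking the union: only the 19.5×26 cube at (-0.5, 12.5) is present, so the union is just that shape — 1 connected region; (rotated 85° about Z; rotation is an isometry so areas/perimeters/island counts are preserved). The outline is a single polygon with 4 vertices. Extrusion per mm of travel: 0.6 × 0.25 / (π × 1.425²) = 0.023513. Accumulating E over each segment gives final E = 2.1396.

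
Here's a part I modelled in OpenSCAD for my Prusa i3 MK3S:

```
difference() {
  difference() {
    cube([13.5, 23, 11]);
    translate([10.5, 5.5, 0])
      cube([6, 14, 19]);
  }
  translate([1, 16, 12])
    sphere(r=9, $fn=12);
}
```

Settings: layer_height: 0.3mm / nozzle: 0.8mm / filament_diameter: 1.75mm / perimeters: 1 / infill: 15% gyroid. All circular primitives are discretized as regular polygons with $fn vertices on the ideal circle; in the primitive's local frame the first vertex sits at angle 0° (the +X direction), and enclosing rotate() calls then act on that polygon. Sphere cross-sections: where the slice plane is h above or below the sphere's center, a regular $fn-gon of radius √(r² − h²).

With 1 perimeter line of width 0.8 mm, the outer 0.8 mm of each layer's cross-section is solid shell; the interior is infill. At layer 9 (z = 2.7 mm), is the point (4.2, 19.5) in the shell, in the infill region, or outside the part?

infill

At z = 2.7 mm: the cube (footprint 13.5×23) is included at this height; the 6×14 cube at (10.5, 5.5) contributes its full rectangle; Taking the first minus the rest: starting from the 13.5×23 cube, the 6×14 cube at (10.5, 5.5) partially overlaps it — only the 42.00 mm² overlap (of its 84.00 mm²) is removed, clipping the outline — 1 connected region; the sphere at (1, 16) is not intersected at this z (|z−center|=9.300 > r=9); Taking the first minus the rest: none of the subtracted shapes is present at this height, so the result so far is unchanged — 1 connected region. Overall, the cross-section is a single solid region. The nearest boundary edge runs (0.00, 23.00)→(13.50, 23.00); distance from the point to it = 3.50 mm. The point is inside the cross-section and 3.50 mm from the nearest boundary — more than the 0.8 mm shell width (1 × 0.8), so it's in the infill interior.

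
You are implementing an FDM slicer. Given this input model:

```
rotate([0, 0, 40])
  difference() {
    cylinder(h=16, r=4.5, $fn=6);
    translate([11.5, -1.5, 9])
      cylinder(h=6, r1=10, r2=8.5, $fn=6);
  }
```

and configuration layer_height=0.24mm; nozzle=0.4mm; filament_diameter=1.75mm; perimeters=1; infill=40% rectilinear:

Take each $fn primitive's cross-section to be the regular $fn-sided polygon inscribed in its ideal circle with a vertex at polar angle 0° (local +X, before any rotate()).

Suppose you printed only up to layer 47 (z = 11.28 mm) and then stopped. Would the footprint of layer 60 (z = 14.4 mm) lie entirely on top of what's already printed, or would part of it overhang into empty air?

Compare the two slices. At z = 11.28: the r=4.5 cylinder contributes a regular 6-gon of circumradius 4.5 (area = (6/2)·4.500²·sin(360°/6) = 52.61 mm²); the cone at (11.5, -1.5) contributes a regular 6-gon of circumradius 9.430 (interpolated between r1=10 and r2=8.5 at t=0.380) (area = (6/2)·9.430²·sin(360°/6) = 231.03 mm²); Taking the first minus the rest: starting from the r=4.5 cylinder (52.61 mm²), the cone at (11.5, -1.5) partially overlaps it — only the 4.46 mm² overlap (of its 231.03 mm²) is removed, clipping the outline — area = 48.15 mm²; (whole slice rotated 40° about Z — lengths, areas and connectivity unchanged). At z = 14.4: the r=4.5 cylinder contributes a regular 6-gon of circumradius 4.5 (area = (6/2)·4.500²·sin(360°/6) = 52.61 mm²); the cone at (11.5, -1.5) (r1=10→r2=8.5) has section circumradius 8.650 here — a regular 6-gon (area = (6/2)·8.650²·sin(360°/6) = 194.39 mm²); Subtracting the remaining from the first: starting from the r=4.5 cylinder (52.61 mm²), the cone at (11.5, -1.5) partially overlaps it — only the 1.71 mm² overlap (of its 194.39 mm²) is removed, clipping the outline — area = 50.90 mm²; (whole slice rotated 40° about Z — lengths, areas and connectivity unchanged). Checking containment: at z = 14.4 the cross-section extends beyond the z = 11.28 cross-section by about 2.76 mm².

part overhangs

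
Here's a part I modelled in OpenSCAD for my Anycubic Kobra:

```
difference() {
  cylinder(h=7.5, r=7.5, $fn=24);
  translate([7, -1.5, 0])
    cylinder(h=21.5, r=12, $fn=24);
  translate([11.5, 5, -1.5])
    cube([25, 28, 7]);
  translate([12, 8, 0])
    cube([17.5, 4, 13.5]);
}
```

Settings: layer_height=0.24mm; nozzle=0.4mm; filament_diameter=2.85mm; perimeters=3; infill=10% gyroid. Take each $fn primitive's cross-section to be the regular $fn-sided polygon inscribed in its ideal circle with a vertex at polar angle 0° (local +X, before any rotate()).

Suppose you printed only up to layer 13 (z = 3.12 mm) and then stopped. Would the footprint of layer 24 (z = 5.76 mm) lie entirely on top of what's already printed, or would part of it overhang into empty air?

Compare the two slices. At z = 3.12: the r=7.5 cylinder contributes a regular 24-gon of circumradius 7.5 (area = (24/2)·7.500²·sin(360°/24) = 174.70 mm²); the cylinder at (7, -1.5): section is a regular 24-gon, circumradius r=12 (area = (24/2)·12.000²·sin(360°/24) = 447.24 mm²); the cube at (11.5, 5) (footprint 25×28) is included at this height (area 700.00 mm²); the 17.5×4 cube at (12, 8) contributes its full rectangle (area 70.00 mm²); After the difference (first − rest): starting from the r=7.5 cylinder (174.70 mm²), the r=12 cylinder at (7, -1.5) partially overlaps it — only the 145.61 mm² overlap (of its 447.24 mm²) is removed, clipping the outline; the 25×28 cube at (11.5, 5) misses the remaining region (no effect); the 17.5×4 cube at (12, 8) misses the remaining region (no effect) — area = 29.10 mm². At z = 5.76: the r=7.5 cylinder contributes a regular 24-gon of circumradius 7.5 (area = (24/2)·7.500²·sin(360°/24) = 174.70 mm²); the r=12 cylinder at (7, -1.5) contributes a regular 24-gon of circumradius 12 (area = (24/2)·12.000²·sin(360°/24) = 447.24 mm²); the cube at (11.5, 5) is absent (z outside [-1.5, 5.5]); the 17.5×4 cube at (12, 8) contributes its full rectangle (area 70.00 mm²); Taking the first minus the rest: starting from the r=7.5 cylinder (174.70 mm²), the r=12 cylinder at (7, -1.5) partially overlaps it — only the 145.61 mm² overlap (of its 447.24 mm²) is removed, clipping the outline; the 17.5×4 cube at (12, 8) misses the remaining region (no effect) — area = 29.10 mm². Checking containment: the cross-section at z = 5.76 is a subset of the cross-section at z = 3.12.

entirely on top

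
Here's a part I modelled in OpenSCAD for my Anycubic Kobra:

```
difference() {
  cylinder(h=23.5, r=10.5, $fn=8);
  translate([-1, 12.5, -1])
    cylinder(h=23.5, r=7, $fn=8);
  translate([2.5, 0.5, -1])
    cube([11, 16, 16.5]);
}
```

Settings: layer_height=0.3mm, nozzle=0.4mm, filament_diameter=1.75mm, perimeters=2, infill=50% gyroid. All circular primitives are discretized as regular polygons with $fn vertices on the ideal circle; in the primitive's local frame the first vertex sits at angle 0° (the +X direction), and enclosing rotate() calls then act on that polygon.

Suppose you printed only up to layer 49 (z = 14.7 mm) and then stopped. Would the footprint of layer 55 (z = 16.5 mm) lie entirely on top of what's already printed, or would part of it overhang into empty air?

part overhangs

Compare the two slices. At z = 14.7: the cylinder: section is a regular 8-gon, circumradius r=10.5 (area = (8/2)·10.500²·sin(360°/8) = 311.83 mm²); the cylinder at (-1, 12.5): section is a regular 8-gon, circumradius r=7 (area = (8/2)·7.000²·sin(360°/8) = 138.59 mm²); the cube at (2.5, 0.5) is present — its section is the full 11×16 rectangle (area 176.00 mm²); Subtracting the remaining from the first: starting from the r=10.5 cylinder (311.83 mm²), the r=7 cylinder at (-1, 12.5) partially overlaps it — only the 29.13 mm² overlap (of its 138.59 mm²) is removed, clipping the outline; the 11×16 cube at (2.5, 0.5) partially overlaps it — only the 45.97 mm² overlap (of its 176.00 mm²) is removed, clipping the outline — area = 236.73 mm². At z = 16.5: the cylinder: section is a regular 8-gon, circumradius r=10.5 (area = (8/2)·10.500²·sin(360°/8) = 311.83 mm²); the r=7 cylinder at (-1, 12.5) contributes a regular 8-gon of circumradius 7 (area = (8/2)·7.000²·sin(360°/8) = 138.59 mm²); the cube at (2.5, 0.5) is not intersected at this z (z outside [-1, 15.5]); Subtracting the remaining from the first: starting from the r=10.5 cylinder (311.83 mm²), the r=7 cylinder at (-1, 12.5) partially overlaps it — only the 29.13 mm² overlap (of its 138.59 mm²) is removed, clipping the outline — area = 282.70 mm². Checking containment: at z = 16.5 the cross-section extends beyond the z = 14.7 cross-section by about 45.97 mm².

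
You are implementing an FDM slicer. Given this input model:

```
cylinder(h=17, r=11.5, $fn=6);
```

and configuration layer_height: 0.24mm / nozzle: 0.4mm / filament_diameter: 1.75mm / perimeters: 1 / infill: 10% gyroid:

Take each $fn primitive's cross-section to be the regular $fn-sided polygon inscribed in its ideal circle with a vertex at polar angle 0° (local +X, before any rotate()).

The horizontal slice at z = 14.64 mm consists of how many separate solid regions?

At z = 14.64 mm: the r=11.5 cylinder contributes a regular 6-gon of circumradius 11.5. The result has 1 disconnected region.

1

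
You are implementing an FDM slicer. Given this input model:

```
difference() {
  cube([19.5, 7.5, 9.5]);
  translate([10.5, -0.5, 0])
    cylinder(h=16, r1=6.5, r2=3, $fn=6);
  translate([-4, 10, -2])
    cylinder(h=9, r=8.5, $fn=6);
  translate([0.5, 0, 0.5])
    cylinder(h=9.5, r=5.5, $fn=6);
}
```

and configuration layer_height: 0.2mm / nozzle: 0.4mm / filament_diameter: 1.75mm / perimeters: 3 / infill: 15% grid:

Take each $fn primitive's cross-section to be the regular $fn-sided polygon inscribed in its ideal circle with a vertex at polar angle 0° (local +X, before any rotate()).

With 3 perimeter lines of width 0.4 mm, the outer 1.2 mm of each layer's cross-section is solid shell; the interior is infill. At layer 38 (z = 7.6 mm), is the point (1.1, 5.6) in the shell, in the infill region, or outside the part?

At z = 7.6 mm: the 19.5×7.5 cube contributes its full rectangle; the cone at (10.5, -0.5) (r1=6.5→r2=3) has section circumradius 4.838 here — a regular 6-gon; the cylinder at (-4, 10) is absent (z outside [-2, 7]); the r=5.5 cylinder at (0.5, 0) contributes a regular 6-gon of circumradius 5.5; Taking the first minus the rest: starting from the 19.5×7.5 cube, the cone at (10.5, -0.5) partially overlaps it — only the 25.71 mm² overlap (of its 60.80 mm²) is removed, clipping the outline; the r=5.5 cylinder at (0.5, 0) partially overlaps it — only the 22.03 mm² overlap (of its 78.59 mm²) is removed, clipping the outline — 1 connected region. Overall, the cross-section is a single solid region. The nearest boundary edge runs (3.25, 4.76)→(0.00, 4.76); distance from the point to it = 0.84 mm. The point is inside the cross-section, 0.84 mm from the nearest boundary — within the 1.2 mm shell band (3 × 0.4).

shell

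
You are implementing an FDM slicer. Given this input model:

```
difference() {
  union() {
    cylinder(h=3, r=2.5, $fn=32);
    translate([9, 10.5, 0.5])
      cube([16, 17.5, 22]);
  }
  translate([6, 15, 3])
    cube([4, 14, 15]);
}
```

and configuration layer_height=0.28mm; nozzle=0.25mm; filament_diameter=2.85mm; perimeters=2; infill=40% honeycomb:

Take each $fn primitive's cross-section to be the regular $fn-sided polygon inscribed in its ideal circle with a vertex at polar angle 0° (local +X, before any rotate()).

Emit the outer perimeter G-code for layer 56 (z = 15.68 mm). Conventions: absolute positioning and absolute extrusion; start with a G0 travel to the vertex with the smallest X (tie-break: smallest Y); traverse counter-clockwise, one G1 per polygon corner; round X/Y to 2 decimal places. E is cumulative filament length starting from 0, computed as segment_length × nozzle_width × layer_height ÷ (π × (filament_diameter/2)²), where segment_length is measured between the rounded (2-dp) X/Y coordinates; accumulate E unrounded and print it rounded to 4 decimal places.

G0 X9.00 Y10.50 Z15.68
G1 X25.00 Y10.50 E0.1756
G1 X25.00 Y28.00 E0.3676
G1 X10.00 Y28.00 E0.5322
G1 X10.00 Y15.00 E0.6748
G1 X9.00 Y15.00 E0.6858
G1 X9.00 Y10.50 E0.7352

At z = 15.68 mm: the cylinder is absent (z outside [0, 3]); the 16×17.5 cube at (9, 10.5) contributes its full rectangle; Taking the union: only the 16×17.5 cube at (9, 10.5) is present, so the union is just that shape — 1 connected region; the 4×14 cube at (6, 15) contributes its full rectangle; After the difference (first − rest): starting from that combined region, the 4×14 cube at (6, 15) partially overlaps it — only the 13.00 mm² overlap (of its 56.00 mm²) is removed, clipping the outline — 1 connected region. The outline is a single polygon with 6 vertices. Extrusion per mm of travel: 0.25 × 0.28 / (π × 1.425²) = 0.010973. Accumulating E over each segment gives final E = 0.7352.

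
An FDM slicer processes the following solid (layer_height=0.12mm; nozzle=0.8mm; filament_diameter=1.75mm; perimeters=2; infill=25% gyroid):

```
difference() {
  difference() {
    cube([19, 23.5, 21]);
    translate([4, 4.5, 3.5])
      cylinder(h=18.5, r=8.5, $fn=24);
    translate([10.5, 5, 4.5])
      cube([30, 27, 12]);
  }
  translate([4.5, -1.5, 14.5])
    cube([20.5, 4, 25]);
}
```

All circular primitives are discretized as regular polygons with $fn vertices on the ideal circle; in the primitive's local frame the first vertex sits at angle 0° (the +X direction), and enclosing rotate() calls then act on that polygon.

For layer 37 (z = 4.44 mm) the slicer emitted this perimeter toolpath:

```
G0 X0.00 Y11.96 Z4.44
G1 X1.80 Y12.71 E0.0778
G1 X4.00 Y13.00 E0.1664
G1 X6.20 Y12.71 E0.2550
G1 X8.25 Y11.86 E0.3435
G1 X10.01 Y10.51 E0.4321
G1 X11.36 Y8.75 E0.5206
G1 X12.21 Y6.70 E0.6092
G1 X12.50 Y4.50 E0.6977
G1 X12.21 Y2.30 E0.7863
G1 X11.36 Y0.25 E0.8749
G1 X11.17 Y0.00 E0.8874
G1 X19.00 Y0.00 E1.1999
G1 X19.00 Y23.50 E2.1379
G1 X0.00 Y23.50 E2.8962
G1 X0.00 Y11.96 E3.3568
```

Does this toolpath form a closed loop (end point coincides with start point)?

yes

Start point (G0): (0.00, 11.96). End point (last G1): the path returns to the start — closed.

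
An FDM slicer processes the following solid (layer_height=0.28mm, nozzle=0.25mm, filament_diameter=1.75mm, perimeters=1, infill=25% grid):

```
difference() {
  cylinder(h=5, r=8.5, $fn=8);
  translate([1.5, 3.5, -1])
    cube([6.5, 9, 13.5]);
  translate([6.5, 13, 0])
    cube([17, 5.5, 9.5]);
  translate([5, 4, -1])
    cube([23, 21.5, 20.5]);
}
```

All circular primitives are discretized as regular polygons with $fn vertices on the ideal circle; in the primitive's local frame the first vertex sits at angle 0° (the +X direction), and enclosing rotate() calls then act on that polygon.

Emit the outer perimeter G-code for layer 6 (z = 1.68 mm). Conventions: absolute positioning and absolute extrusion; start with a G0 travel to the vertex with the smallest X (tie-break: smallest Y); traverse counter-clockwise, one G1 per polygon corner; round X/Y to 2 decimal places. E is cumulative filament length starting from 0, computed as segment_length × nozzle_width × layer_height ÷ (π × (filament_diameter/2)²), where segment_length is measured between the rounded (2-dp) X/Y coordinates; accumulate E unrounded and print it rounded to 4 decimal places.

At z = 1.68 mm: the cylinder: section is a regular 8-gon, circumradius r=8.5; the cube at (1.5, 3.5) is present — its section is the full 6.5×9 rectangle; the 17×5.5 cube at (6.5, 13) contributes its full rectangle; the 23×21.5 cube at (5, 4) contributes its full rectangle; After the difference (first − rest): starting from the r=8.5 cylinder, the 6.5×9 cube at (1.5, 3.5) partially overlaps it — only the 16.84 mm² overlap (of its 58.50 mm²) is removed, clipping the outline; the 17×5.5 cube at (6.5, 13) misses the remaining region (no effect); the 23×21.5 cube at (5, 4) misses the remaining region (no effect) — 1 connected region. The outline is a single polygon with 10 vertices. Extrusion per mm of travel: 0.25 × 0.28 / (π × 0.875²) = 0.029103. Accumulating E over each segment gives final E = 1.5824.

G0 X-8.50 Y0.00 Z1.68
G1 X-6.01 Y-6.01 E0.1893
G1 X0.00 Y-8.50 E0.3786
G1 X6.01 Y-6.01 E0.5680
G1 X8.50 Y0.00 E0.7573
G1 X7.05 Y3.50 E0.8676
G1 X1.50 Y3.50 E1.0291
G1 X1.50 Y7.88 E1.1565
G1 X0.00 Y8.50 E1.2038
G1 X-6.01 Y6.01 E1.3931
G1 X-8.50 Y0.00 E1.5824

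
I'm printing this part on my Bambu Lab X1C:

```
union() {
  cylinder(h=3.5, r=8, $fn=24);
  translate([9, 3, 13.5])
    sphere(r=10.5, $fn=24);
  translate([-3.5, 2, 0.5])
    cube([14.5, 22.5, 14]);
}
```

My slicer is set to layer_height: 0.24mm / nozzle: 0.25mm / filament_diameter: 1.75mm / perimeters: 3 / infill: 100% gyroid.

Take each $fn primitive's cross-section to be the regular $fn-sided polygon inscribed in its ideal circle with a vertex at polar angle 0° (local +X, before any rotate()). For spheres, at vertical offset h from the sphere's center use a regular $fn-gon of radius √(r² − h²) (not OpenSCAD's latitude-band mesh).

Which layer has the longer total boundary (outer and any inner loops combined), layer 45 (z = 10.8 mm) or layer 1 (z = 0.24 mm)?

layer 45 (z = 10.8 mm)

Layer 45 (z = 10.8): the cylinder is not intersected at this z (z outside [0, 3.5]); the r=10.5 sphere at (9, 3) contributes a regular 24-gon of circumradius √(10.5²−2.7²) = 10.147 (perimeter = 2·24·10.147·sin(180°/24) = 63.57 mm); the cube at (-3.5, 2) (footprint 14.5×22.5) is included at this height (perimeter 74.00 mm); Merging all regions: the regions partially overlap (shared area 112.06 mm²), so the edge portions inside another operand are dropped and the merged outline is re-measured after clipping — boundary = 95.76 mm. So its perimeter = 95.76 mm. Layer 1 (z = 0.24): the cylinder: section is a regular 24-gon, circumradius r=8 (perimeter = 2·24·8.000·sin(180°/24) = 50.12 mm); the sphere at (9, 3) is not intersected at this z (|z−center|=13.260 > r=10.5); the cube at (-3.5, 2) is not intersected at this z (z outside [0.5, 14.5]); Combining (union): only the r=8 cylinder is present, so the union is just that shape — boundary = 50.12 mm. So its perimeter = 50.12 mm. Layer 45 is larger (95.76 vs 50.12 mm).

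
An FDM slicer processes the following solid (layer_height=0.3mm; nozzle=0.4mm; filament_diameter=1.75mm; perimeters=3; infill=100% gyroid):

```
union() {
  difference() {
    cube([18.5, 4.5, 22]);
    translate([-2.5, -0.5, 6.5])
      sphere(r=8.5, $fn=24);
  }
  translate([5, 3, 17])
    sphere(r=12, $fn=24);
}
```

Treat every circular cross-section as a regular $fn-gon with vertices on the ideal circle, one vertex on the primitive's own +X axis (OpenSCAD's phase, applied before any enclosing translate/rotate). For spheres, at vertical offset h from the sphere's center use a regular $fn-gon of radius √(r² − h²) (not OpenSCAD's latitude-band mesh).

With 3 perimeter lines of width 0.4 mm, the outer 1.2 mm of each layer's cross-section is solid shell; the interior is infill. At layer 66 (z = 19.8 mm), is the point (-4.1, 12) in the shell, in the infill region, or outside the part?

At z = 19.8 mm: the 18.5×4.5 cube contributes its full rectangle; the sphere at (-2.5, -0.5) does not reach this height (|z−center|=13.300 > r=8.5); Taking the first minus the rest: none of the subtracted shapes is present at this height, so the 18.5×4.5 cube is unchanged — 1 connected region; the sphere at (5, 3): section is a regular 24-gon, circumradius = √(r²−h²) = √(12²−2.8²) = 11.669; Taking the union: the regions partially overlap (shared area 74.27 mm²), so overlapping operands fuse into one piece — 1 connected region. Overall, the cross-section is a single solid region. The nearest boundary edge runs (-5.11, 8.83)→(-3.25, 11.25); distance from the point to it = 1.13 mm. The point is not inside any of the regions above, so it lies outside the cross-section (1.13 mm from the nearest boundary).

outside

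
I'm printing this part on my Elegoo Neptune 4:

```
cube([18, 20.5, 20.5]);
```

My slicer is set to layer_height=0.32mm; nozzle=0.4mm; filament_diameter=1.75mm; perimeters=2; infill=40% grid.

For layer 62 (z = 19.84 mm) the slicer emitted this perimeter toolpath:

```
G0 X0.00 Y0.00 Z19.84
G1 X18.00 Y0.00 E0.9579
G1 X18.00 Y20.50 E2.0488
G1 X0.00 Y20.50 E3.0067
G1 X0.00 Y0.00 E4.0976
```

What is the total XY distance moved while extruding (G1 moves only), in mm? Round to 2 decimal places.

Sum the Euclidean lengths of each G1 segment: total = 77.00 mm.

77.00 mm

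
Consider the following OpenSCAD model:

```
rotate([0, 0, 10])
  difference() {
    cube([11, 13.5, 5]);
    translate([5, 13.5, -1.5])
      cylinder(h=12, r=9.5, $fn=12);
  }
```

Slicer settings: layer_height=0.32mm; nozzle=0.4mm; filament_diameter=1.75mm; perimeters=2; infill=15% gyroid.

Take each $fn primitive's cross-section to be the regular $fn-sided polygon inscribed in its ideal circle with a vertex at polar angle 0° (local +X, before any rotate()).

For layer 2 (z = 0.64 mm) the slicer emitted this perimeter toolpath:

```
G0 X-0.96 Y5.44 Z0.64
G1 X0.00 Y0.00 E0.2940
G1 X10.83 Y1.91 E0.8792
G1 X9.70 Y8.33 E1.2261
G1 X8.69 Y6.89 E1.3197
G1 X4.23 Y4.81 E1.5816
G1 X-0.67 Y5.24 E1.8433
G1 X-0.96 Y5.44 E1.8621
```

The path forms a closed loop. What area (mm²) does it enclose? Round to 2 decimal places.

52.78 mm²

Apply the shoelace formula to the sequence of (X, Y) vertices; enclosed area = 52.78 mm².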